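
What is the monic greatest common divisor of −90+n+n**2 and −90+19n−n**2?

Apply the Euclidean algorithm:
  n**2+n−90 = (−1)(−n**2+19n−90) + (20n−180)
  −n**2+19n−90 = (−(1/20)n+1/2)(20n−180) + (0)
Last nonzero remainder: 20n−180. Dividing through by 20 gives the monic gcd n−9.

−9+n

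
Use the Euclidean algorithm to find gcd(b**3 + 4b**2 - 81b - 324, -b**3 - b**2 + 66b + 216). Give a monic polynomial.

b**2 - 5b - 36

Repeated division with remainder:
  b**3 + 4b**2 - 81b - 324 = (-1)(-b**3 - b**2 + 66b + 216) + (3b**2 - 15b - 108)
  -b**3 - b**2 + 66b + 216 = (-(1/3)b - 2)(3b**2 - 15b - 108) + (0)
Last nonzero remainder: 3b**2 - 15b - 108. Dividing through by 3 gives the monic gcd b**2 - 5b - 36.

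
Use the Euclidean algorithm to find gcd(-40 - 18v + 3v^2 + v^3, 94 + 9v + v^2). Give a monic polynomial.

Apply the Euclidean algorithm:
  v^3 + 3v^2 - 18v - 40 = (v - 6)(v^2 + 9v + 94) + (-58v + 524)
  v^2 + 9v + 94 = (-(1/58)v - 523/1682)(-58v + 524) + (216080/841)
  -58v + 524 = (-(24389/108040)v + 110171/54020)(216080/841) + (0)
The last nonzero remainder is the constant 216080/841, so the polynomials are coprime and gcd = 1.

1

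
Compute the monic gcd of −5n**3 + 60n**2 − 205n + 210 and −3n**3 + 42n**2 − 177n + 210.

Repeated division with remainder:
  −5n**3 + 60n**2 − 205n + 210 = (5/3)(−3n**3 + 42n**2 − 177n + 210) + (−10n**2 + 90n − 140)
  −3n**3 + 42n**2 − 177n + 210 = ((3/10)n − 3/2)(−10n**2 + 90n − 140) + (0)
Last nonzero remainder: −10n**2 + 90n − 140. Dividing through by −10 gives the monic gcd n**2 − 9n + 14.

n**2 − 9n + 14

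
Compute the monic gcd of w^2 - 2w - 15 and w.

1

Apply the Euclidean algorithm:
  w^2 - 2w - 15 = (w - 2)(w) + (-15)
  w = (-(1/15)w)(-15) + (0)
The last nonzero remainder is the constant -15, so the polynomials are coprime and gcd = 1.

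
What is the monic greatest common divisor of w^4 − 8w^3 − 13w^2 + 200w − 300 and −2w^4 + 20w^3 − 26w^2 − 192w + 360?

w^3 − 13w^2 + 52w − 60

Euclidean algorithm in ℚ[w]:
  w^4 − 8w^3 − 13w^2 + 200w − 300 = (−1/2)(−2w^4 + 20w^3 − 26w^2 − 192w + 360) + (2w^3 − 26w^2 + 104w − 120)
  −2w^4 + 20w^3 − 26w^2 − 192w + 360 = (−w − 3)(2w^3 − 26w^2 + 104w − 120) + (0)
Last nonzero remainder: 2w^3 − 26w^2 + 104w − 120. Dividing through by 2 gives the monic gcd w^3 − 13w^2 + 52w − 60.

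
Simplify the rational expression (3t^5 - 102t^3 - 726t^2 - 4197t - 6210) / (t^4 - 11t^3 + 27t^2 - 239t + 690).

(3t^3 - 6t^2 - 159t - 270)/(t^2 - 13t + 30)

Repeated division with remainder:
  3t^5 - 102t^3 - 726t^2 - 4197t - 6210 = (3t + 33)(t^4 - 11t^3 + 27t^2 - 239t + 690) + (180t^3 - 900t^2 + 1620t - 28980)
  t^4 - 11t^3 + 27t^2 - 239t + 690 = ((1/180)t - 1/30)(180t^3 - 900t^2 + 1620t - 28980) + (-12t^2 - 24t - 276)
  180t^3 - 900t^2 + 1620t - 28980 = (-15t + 105)(-12t^2 - 24t - 276) + (0)
Last nonzero remainder: -12t^2 - 24t - 276. Dividing through by -12 gives the monic gcd t^2 + 2t + 23.
Cancel t^2 + 2t + 23 from numerator and denominator to get the reduced form.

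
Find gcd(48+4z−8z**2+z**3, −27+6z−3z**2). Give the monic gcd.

1

Apply the Euclidean algorithm:
  z**3−8z**2+4z+48 = (−(1/3)z+2)(−3z**2+6z−27) + (−17z+102)
  −3z**2+6z−27 = ((3/17)z+12/17)(−17z+102) + (−99)
  −17z+102 = ((17/99)z−34/33)(−99) + (0)
The last nonzero remainder is the constant −99, so the polynomials are coprime and gcd = 1.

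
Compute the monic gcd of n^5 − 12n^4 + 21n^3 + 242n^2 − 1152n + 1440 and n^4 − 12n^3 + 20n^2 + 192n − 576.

n^2 − 10n + 24

By polynomial division,
  n^5 − 12n^4 + 21n^3 + 242n^2 − 1152n + 1440 = (n)(n^4 − 12n^3 + 20n^2 + 192n − 576) + (n^3 + 50n^2 − 576n + 1440)
  n^4 − 12n^3 + 20n^2 + 192n − 576 = (n − 62)(n^3 + 50n^2 − 576n + 1440) + (3696n^2 − 36960n + 88704)
  n^3 + 50n^2 − 576n + 1440 = ((1/3696)n + 5/308)(3696n^2 − 36960n + 88704) + (0)
Last nonzero remainder: 3696n^2 − 36960n + 88704. Dividing through by 3696 gives the monic gcd n^2 − 10n + 24.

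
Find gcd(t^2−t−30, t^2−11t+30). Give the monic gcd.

Apply the Euclidean algorithm:
  t^2−t−30 = (t^2−11t+30) + (10t−60)
  t^2−11t+30 = ((1/10)t−1/2)(10t−60) + (0)
Last nonzero remainder: 10t−60. Dividing through by 10 gives the monic gcd t−6.

t−6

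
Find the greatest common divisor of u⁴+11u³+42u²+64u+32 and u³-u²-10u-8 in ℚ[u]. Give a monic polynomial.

Repeated division with remainder:
  u⁴+11u³+42u²+64u+32 = (u+12)(u³-u²-10u-8) + (64u²+192u+128)
  u³-u²-10u-8 = ((1/64)u-1/16)(64u²+192u+128) + (0)
Last nonzero remainder: 64u²+192u+128. Dividing through by 64 gives the monic gcd u²+3u+2.

u²+3u+2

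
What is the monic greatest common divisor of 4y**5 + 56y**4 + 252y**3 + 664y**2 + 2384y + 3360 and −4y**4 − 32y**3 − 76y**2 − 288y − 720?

y**3 + 5y**2 + 4y + 60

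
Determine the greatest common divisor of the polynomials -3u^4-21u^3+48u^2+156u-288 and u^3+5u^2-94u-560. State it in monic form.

By polynomial division,
  -3u^4-21u^3+48u^2+156u-288 = (-3u-6)(u^3+5u^2-94u-560) + (-204u^2-2088u-3648)
  u^3+5u^2-94u-560 = (-(1/204)u+89/3468)(-204u^2-2088u-3648) + (-(16848/289)u-134784/289)
  -204u^2-2088u-3648 = ((4913/1404)u+5491/702)(-(16848/289)u-134784/289) + (0)
Last nonzero remainder: -(16848/289)u-134784/289. Dividing through by -16848/289 gives the monic gcd u+8.

u+8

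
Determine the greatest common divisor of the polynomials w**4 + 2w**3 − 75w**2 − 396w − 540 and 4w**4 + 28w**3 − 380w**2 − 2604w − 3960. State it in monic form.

w**3 − 4w**2 − 51w − 90

Apply the Euclidean algorithm:
  w**4 + 2w**3 − 75w**2 − 396w − 540 = (1/4)(4w**4 + 28w**3 − 380w**2 − 2604w − 3960) + (−5w**3 + 20w**2 + 255w + 450)
  4w**4 + 28w**3 − 380w**2 − 2604w − 3960 = (−(4/5)w − 44/5)(−5w**3 + 20w**2 + 255w + 450) + (0)
Last nonzero remainder: −5w**3 + 20w**2 + 255w + 450. Dividing through by −5 gives the monic gcd w**3 − 4w**2 − 51w − 90.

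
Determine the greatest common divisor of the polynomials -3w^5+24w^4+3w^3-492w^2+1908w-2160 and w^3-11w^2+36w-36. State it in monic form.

By polynomial division,
  -3w^5+24w^4+3w^3-492w^2+1908w-2160 = (-3w^2-9w+12)(w^3-11w^2+36w-36) + (-144w^2+1152w-1728)
  w^3-11w^2+36w-36 = (-(1/144)w+1/48)(-144w^2+1152w-1728) + (0)
Last nonzero remainder: -144w^2+1152w-1728. Dividing through by -144 gives the monic gcd w^2-8w+12.

w^2-8w+12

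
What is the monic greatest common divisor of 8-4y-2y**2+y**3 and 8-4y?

-2+y

Apply the Euclidean algorithm:
  y**3-2y**2-4y+8 = (-(1/4)y**2+1)(-4y+8) + (0)
Last nonzero remainder: -4y+8. Dividing through by -4 gives the monic gcd y-2.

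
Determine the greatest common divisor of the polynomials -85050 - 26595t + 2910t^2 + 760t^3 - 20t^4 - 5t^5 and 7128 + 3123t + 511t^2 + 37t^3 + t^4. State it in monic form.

81 + 18t + t^2

Apply the Euclidean algorithm:
  -5t^5 - 20t^4 + 760t^3 + 2910t^2 - 26595t - 85050 = (-5t + 165)(t^4 + 37t^3 + 511t^2 + 3123t + 7128) + (-2790t^3 - 65790t^2 - 506250t - 1261170)
  t^4 + 37t^3 + 511t^2 + 3123t + 7128 = (-(1/2790)t - 208/43245)(-2790t^3 - 65790t^2 - 506250t - 1261170) + ((12600/961)t^2 + (226800/961)t + 1020600/961)
  -2790t^3 - 65790t^2 - 506250t - 1261170 = (-(29791/140)t - 166253/140)((12600/961)t^2 + (226800/961)t + 1020600/961) + (0)
Last nonzero remainder: (12600/961)t^2 + (226800/961)t + 1020600/961. Dividing through by 12600/961 gives the monic gcd t^2 + 18t + 81.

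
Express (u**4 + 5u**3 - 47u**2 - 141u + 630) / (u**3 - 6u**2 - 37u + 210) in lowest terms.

Apply the Euclidean algorithm:
  u**4 + 5u**3 - 47u**2 - 141u + 630 = (u + 11)(u**3 - 6u**2 - 37u + 210) + (56u**2 + 56u - 1680)
  u**3 - 6u**2 - 37u + 210 = ((1/56)u - 1/8)(56u**2 + 56u - 1680) + (0)
Last nonzero remainder: 56u**2 + 56u - 1680. Dividing through by 56 gives the monic gcd u**2 + u - 30.
Cancel u**2 + u - 30 from numerator and denominator to get the reduced form.

(u**2 + 4u - 21)/(u - 7)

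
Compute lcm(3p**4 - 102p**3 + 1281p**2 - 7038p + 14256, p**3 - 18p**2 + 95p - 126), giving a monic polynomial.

Apply the Euclidean algorithm:
  3p**4 - 102p**3 + 1281p**2 - 7038p + 14256 = (3p - 48)(p**3 - 18p**2 + 95p - 126) + (132p**2 - 2100p + 8208)
  p**3 - 18p**2 + 95p - 126 = ((1/132)p - 23/1452)(132p**2 - 2100p + 8208) + (-(54/121)p + 486/121)
  132p**2 - 2100p + 8208 = (-(2662/9)p + 18392/9)(-(54/121)p + 486/121) + (0)
Last nonzero remainder: -(54/121)p + 486/121. Dividing through by -54/121 gives the monic gcd p - 9.
Then lcm(f, g) = f·g / gcd(f, g); expanding and making the result monic gives the answer.

p**6 - 43p**5 + 747p**4 - 6665p**3 + 31844p**2 - 75612p + 66528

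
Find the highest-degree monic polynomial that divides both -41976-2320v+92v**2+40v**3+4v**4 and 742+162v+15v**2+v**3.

106+8v+v**2

Apply the Euclidean algorithm:
  4v**4+40v**3+92v**2-2320v-41976 = (4v-20)(v**3+15v**2+162v+742) + (-256v**2-2048v-27136)
  v**3+15v**2+162v+742 = (-(1/256)v-7/256)(-256v**2-2048v-27136) + (0)
Last nonzero remainder: -256v**2-2048v-27136. Dividing through by -256 gives the monic gcd v**2+8v+106.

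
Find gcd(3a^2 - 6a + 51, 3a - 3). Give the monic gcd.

1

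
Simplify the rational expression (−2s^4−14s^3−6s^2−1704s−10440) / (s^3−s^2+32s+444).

(−2s^3−2s^2+6s−1740)/(s^2−7s+74)

Euclidean algorithm in ℚ[s]:
  −2s^4−14s^3−6s^2−1704s−10440 = (−2s−16)(s^3−s^2+32s+444) + (42s^2−304s−3336)
  s^3−s^2+32s+444 = ((1/42)s+131/882)(42s^2−304s−3336) + ((69052/441)s+138104/147)
  42s^2−304s−3336 = ((9261/34526)s−61299/17263)((69052/441)s+138104/147) + (0)
Last nonzero remainder: (69052/441)s+138104/147. Dividing through by 69052/441 gives the monic gcd s+6.
Cancel s+6 from numerator and denominator to get the reduced form.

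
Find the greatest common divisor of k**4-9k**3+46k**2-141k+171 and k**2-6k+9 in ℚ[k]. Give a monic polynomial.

Apply the Euclidean algorithm:
  k**4-9k**3+46k**2-141k+171 = (k**2-3k+19)(k**2-6k+9) + (0)
The last nonzero remainder k**2-6k+9 is already monic.

k**2-6k+9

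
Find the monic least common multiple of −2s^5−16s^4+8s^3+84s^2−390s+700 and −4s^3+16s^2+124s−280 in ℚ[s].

Euclidean algorithm in ℚ[s]:
  −2s^5−16s^4+8s^3+84s^2−390s+700 = ((1/2)s^2+6s+75/2)(−4s^3+16s^2+124s−280) + (−1120s^2−3360s+11200)
  −4s^3+16s^2+124s−280 = ((1/280)s−1/40)(−1120s^2−3360s+11200) + (0)
Last nonzero remainder: −1120s^2−3360s+11200. Dividing through by −1120 gives the monic gcd s^2+3s−10.
Then lcm(f, g) = f·g / gcd(f, g); expanding and making the result monic gives the answer.

s^6+s^5−60s^4−14s^3+489s^2−1715s+2450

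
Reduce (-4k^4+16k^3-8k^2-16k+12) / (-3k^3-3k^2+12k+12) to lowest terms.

Repeated division with remainder:
  -4k^4+16k^3-8k^2-16k+12 = ((4/3)k-20/3)(-3k^3-3k^2+12k+12) + (-44k^2+48k+92)
  -3k^3-3k^2+12k+12 = ((3/44)k+69/484)(-44k^2+48k+92) + (-(135/121)k-135/121)
  -44k^2+48k+92 = ((5324/135)k-11132/135)(-(135/121)k-135/121) + (0)
Last nonzero remainder: -(135/121)k-135/121. Dividing through by -135/121 gives the monic gcd k+1.
Cancel k+1 from numerator and denominator to get the reduced form.

(4k^3-20k^2+28k-12)/(3k^2-12)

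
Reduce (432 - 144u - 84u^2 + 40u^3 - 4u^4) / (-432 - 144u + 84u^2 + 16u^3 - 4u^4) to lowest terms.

(-3 + u)/(3 + u)

By polynomial division,
  -4u^4 + 40u^3 - 84u^2 - 144u + 432 = (-4u^4 + 16u^3 + 84u^2 - 144u - 432) + (24u^3 - 168u^2 + 864)
  -4u^4 + 16u^3 + 84u^2 - 144u - 432 = (-(1/6)u - 1/2)(24u^3 - 168u^2 + 864) + (0)
Last nonzero remainder: 24u^3 - 168u^2 + 864. Dividing through by 24 gives the monic gcd u^3 - 7u^2 + 36.
Cancel u^3 - 7u^2 + 36 from numerator and denominator to get the reduced form.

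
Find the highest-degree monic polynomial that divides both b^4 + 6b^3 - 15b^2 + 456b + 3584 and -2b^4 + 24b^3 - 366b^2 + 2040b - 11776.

b^2 - 9b + 64

Euclidean algorithm in ℚ[b]:
  b^4 + 6b^3 - 15b^2 + 456b + 3584 = (-1/2)(-2b^4 + 24b^3 - 366b^2 + 2040b - 11776) + (18b^3 - 198b^2 + 1476b - 2304)
  -2b^4 + 24b^3 - 366b^2 + 2040b - 11776 = (-(1/9)b + 1/9)(18b^3 - 198b^2 + 1476b - 2304) + (-180b^2 + 1620b - 11520)
  18b^3 - 198b^2 + 1476b - 2304 = (-(1/10)b + 1/5)(-180b^2 + 1620b - 11520) + (0)
Last nonzero remainder: -180b^2 + 1620b - 11520. Dividing through by -180 gives the monic gcd b^2 - 9b + 64.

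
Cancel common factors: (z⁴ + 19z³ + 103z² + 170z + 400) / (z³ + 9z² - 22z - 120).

(z³ + 9z² + 13z + 40)/(z² - z - 12)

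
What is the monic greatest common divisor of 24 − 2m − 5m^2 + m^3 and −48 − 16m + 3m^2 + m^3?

−4 + m

Apply the Euclidean algorithm:
  m^3 − 5m^2 − 2m + 24 = (m^3 + 3m^2 − 16m − 48) + (−8m^2 + 14m + 72)
  m^3 + 3m^2 − 16m − 48 = (−(1/8)m − 19/32)(−8m^2 + 14m + 72) + ((21/16)m − 21/4)
  −8m^2 + 14m + 72 = (−(128/21)m − 96/7)((21/16)m − 21/4) + (0)
Last nonzero remainder: (21/16)m − 21/4. Dividing through by 21/16 gives the monic gcd m − 4.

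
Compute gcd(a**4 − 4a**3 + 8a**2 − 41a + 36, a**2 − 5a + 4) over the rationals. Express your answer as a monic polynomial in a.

a**2 − 5a + 4

Repeated division with remainder:
  a**4 − 4a**3 + 8a**2 − 41a + 36 = (a**2 + a + 9)(a**2 − 5a + 4) + (0)
The last nonzero remainder a**2 − 5a + 4 is already monic.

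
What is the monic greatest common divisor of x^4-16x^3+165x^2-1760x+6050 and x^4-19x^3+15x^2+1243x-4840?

Euclidean algorithm in ℚ[x]:
  x^4-16x^3+165x^2-1760x+6050 = (x^4-19x^3+15x^2+1243x-4840) + (3x^3+150x^2-3003x+10890)
  x^4-19x^3+15x^2+1243x-4840 = ((1/3)x-23)(3x^3+150x^2-3003x+10890) + (4466x^2-71456x+245630)
  3x^3+150x^2-3003x+10890 = ((3/4466)x+9/203)(4466x^2-71456x+245630) + (0)
Last nonzero remainder: 4466x^2-71456x+245630. Dividing through by 4466 gives the monic gcd x^2-16x+55.

x^2-16x+55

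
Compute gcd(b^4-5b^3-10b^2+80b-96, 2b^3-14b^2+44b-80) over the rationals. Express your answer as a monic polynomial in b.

Apply the Euclidean algorithm:
  b^4-5b^3-10b^2+80b-96 = ((1/2)b+1)(2b^3-14b^2+44b-80) + (-18b^2+76b-16)
  2b^3-14b^2+44b-80 = (-(1/9)b+25/81)(-18b^2+76b-16) + ((1520/81)b-6080/81)
  -18b^2+76b-16 = (-(729/760)b+81/380)((1520/81)b-6080/81) + (0)
Last nonzero remainder: (1520/81)b-6080/81. Dividing through by 1520/81 gives the monic gcd b-4.

b-4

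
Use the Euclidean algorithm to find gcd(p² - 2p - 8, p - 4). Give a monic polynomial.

By polynomial division,
  p² - 2p - 8 = (p + 2)(p - 4) + (0)
The last nonzero remainder p - 4 is already monic.

p - 4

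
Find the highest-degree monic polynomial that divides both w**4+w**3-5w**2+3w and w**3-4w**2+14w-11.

w-1

Apply the Euclidean algorithm:
  w**4+w**3-5w**2+3w = (w+5)(w**3-4w**2+14w-11) + (w**2-56w+55)
  w**3-4w**2+14w-11 = (w+52)(w**2-56w+55) + (2871w-2871)
  w**2-56w+55 = ((1/2871)w-5/261)(2871w-2871) + (0)
Last nonzero remainder: 2871w-2871. Dividing through by 2871 gives the monic gcd w-1.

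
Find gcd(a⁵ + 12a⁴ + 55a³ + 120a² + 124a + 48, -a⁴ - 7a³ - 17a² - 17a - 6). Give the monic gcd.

a³ + 6a² + 11a + 6

Repeated division with remainder:
  a⁵ + 12a⁴ + 55a³ + 120a² + 124a + 48 = (-a - 5)(-a⁴ - 7a³ - 17a² - 17a - 6) + (3a³ + 18a² + 33a + 18)
  -a⁴ - 7a³ - 17a² - 17a - 6 = (-(1/3)a - 1/3)(3a³ + 18a² + 33a + 18) + (0)
Last nonzero remainder: 3a³ + 18a² + 33a + 18. Dividing through by 3 gives the monic gcd a³ + 6a² + 11a + 6.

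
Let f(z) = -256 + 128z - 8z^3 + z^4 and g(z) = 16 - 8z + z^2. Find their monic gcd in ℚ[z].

16 - 8z + z^2

Apply the Euclidean algorithm:
  z^4 - 8z^3 + 128z - 256 = (z^2 - 16)(z^2 - 8z + 16) + (0)
The last nonzero remainder z^2 - 8z + 16 is already monic.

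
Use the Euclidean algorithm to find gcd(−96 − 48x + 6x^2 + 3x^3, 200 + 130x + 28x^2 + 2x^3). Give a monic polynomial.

4 + x

By polynomial division,
  3x^3 + 6x^2 − 48x − 96 = (3/2)(2x^3 + 28x^2 + 130x + 200) + (−36x^2 − 243x − 396)
  2x^3 + 28x^2 + 130x + 200 = (−(1/18)x − 29/72)(−36x^2 − 243x − 396) + ((81/8)x + 81/2)
  −36x^2 − 243x − 396 = (−(32/9)x − 88/9)((81/8)x + 81/2) + (0)
Last nonzero remainder: (81/8)x + 81/2. Dividing through by 81/8 gives the monic gcd x + 4.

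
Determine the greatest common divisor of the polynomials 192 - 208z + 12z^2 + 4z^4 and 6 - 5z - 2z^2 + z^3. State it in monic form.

Repeated division with remainder:
  4z^4 + 12z^2 - 208z + 192 = (4z + 8)(z^3 - 2z^2 - 5z + 6) + (48z^2 - 192z + 144)
  z^3 - 2z^2 - 5z + 6 = ((1/48)z + 1/24)(48z^2 - 192z + 144) + (0)
Last nonzero remainder: 48z^2 - 192z + 144. Dividing through by 48 gives the monic gcd z^2 - 4z + 3.

3 - 4z + z^2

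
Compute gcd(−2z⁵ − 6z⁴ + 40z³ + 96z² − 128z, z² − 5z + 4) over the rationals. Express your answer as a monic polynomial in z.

z² − 5z + 4

Repeated division with remainder:
  −2z⁵ − 6z⁴ + 40z³ + 96z² − 128z = (−2z³ − 16z² − 32z)(z² − 5z + 4) + (0)
The last nonzero remainder z² − 5z + 4 is already monic.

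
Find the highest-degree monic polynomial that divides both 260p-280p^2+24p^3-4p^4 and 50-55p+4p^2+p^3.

-1+p

By polynomial division,
  -4p^4+24p^3-280p^2+260p = (-4p+40)(p^3+4p^2-55p+50) + (-660p^2+2660p-2000)
  p^3+4p^2-55p+50 = (-(1/660)p-53/4356)(-660p^2+2660p-2000) + (-(27950/1089)p+27950/1089)
  -660p^2+2660p-2000 = ((71874/2795)p-43560/559)(-(27950/1089)p+27950/1089) + (0)
Last nonzero remainder: -(27950/1089)p+27950/1089. Dividing through by -27950/1089 gives the monic gcd p-1.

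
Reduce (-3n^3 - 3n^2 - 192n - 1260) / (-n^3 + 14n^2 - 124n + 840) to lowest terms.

By polynomial division,
  -3n^3 - 3n^2 - 192n - 1260 = (3)(-n^3 + 14n^2 - 124n + 840) + (-45n^2 + 180n - 3780)
  -n^3 + 14n^2 - 124n + 840 = ((1/45)n - 2/9)(-45n^2 + 180n - 3780) + (0)
Last nonzero remainder: -45n^2 + 180n - 3780. Dividing through by -45 gives the monic gcd n^2 - 4n + 84.
Cancel n^2 - 4n + 84 from numerator and denominator to get the reduced form.

(3n + 15)/(n - 10)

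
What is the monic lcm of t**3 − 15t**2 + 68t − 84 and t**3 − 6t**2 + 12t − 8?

t**5 − 19t**4 + 132t**3 − 416t**2 + 608t − 336

Apply the Euclidean algorithm:
  t**3 − 15t**2 + 68t − 84 = (t**3 − 6t**2 + 12t − 8) + (−9t**2 + 56t − 76)
  t**3 − 6t**2 + 12t − 8 = (−(1/9)t − 2/81)(−9t**2 + 56t − 76) + ((400/81)t − 800/81)
  −9t**2 + 56t − 76 = (−(729/400)t + 1539/200)((400/81)t − 800/81) + (0)
Last nonzero remainder: (400/81)t − 800/81. Dividing through by 400/81 gives the monic gcd t − 2.
Then lcm(f, g) = f·g / gcd(f, g); expanding and making the result monic gives the answer.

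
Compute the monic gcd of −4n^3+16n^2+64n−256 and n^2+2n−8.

Repeated division with remainder:
  −4n^3+16n^2+64n−256 = (−4n+24)(n^2+2n−8) + (−16n−64)
  n^2+2n−8 = (−(1/16)n+1/8)(−16n−64) + (0)
Last nonzero remainder: −16n−64. Dividing through by −16 gives the monic gcd n+4.

n+4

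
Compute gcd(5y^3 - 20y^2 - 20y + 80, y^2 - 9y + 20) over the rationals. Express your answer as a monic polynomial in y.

y - 4

By polynomial division,
  5y^3 - 20y^2 - 20y + 80 = (5y + 25)(y^2 - 9y + 20) + (105y - 420)
  y^2 - 9y + 20 = ((1/105)y - 1/21)(105y - 420) + (0)
Last nonzero remainder: 105y - 420. Dividing through by 105 gives the monic gcd y - 4.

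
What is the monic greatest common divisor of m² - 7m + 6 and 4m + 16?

Apply the Euclidean algorithm:
  m² - 7m + 6 = ((1/4)m - 11/4)(4m + 16) + (50)
  4m + 16 = ((2/25)m + 8/25)(50) + (0)
The last nonzero remainder is the constant 50, so the polynomials are coprime and gcd = 1.

1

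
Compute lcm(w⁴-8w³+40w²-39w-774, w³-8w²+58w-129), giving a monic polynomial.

w⁵-11w⁴+64w³-159w²-657w+2322

Repeated division with remainder:
  w⁴-8w³+40w²-39w-774 = (w)(w³-8w²+58w-129) + (-18w²+90w-774)
  w³-8w²+58w-129 = (-(1/18)w+1/6)(-18w²+90w-774) + (0)
Last nonzero remainder: -18w²+90w-774. Dividing through by -18 gives the monic gcd w²-5w+43.
Then lcm(f, g) = f·g / gcd(f, g); expanding and making the result monic gives the answer.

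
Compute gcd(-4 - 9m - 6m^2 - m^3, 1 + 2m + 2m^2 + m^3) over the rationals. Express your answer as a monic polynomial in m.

1 + m

By polynomial division,
  -m^3 - 6m^2 - 9m - 4 = (-1)(m^3 + 2m^2 + 2m + 1) + (-4m^2 - 7m - 3)
  m^3 + 2m^2 + 2m + 1 = (-(1/4)m - 1/16)(-4m^2 - 7m - 3) + ((13/16)m + 13/16)
  -4m^2 - 7m - 3 = (-(64/13)m - 48/13)((13/16)m + 13/16) + (0)
Last nonzero remainder: (13/16)m + 13/16. Dividing through by 13/16 gives the monic gcd m + 1.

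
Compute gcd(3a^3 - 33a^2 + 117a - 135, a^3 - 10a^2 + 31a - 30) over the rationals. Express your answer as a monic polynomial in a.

a^2 - 8a + 15

Euclidean algorithm in ℚ[a]:
  3a^3 - 33a^2 + 117a - 135 = (3)(a^3 - 10a^2 + 31a - 30) + (-3a^2 + 24a - 45)
  a^3 - 10a^2 + 31a - 30 = (-(1/3)a + 2/3)(-3a^2 + 24a - 45) + (0)
Last nonzero remainder: -3a^2 + 24a - 45. Dividing through by -3 gives the monic gcd a^2 - 8a + 15.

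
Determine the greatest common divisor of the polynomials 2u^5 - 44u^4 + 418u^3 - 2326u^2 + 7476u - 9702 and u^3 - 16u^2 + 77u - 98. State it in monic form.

u^2 - 14u + 49

By polynomial division,
  2u^5 - 44u^4 + 418u^3 - 2326u^2 + 7476u - 9702 = (2u^2 - 12u + 72)(u^3 - 16u^2 + 77u - 98) + (-54u^2 + 756u - 2646)
  u^3 - 16u^2 + 77u - 98 = (-(1/54)u + 1/27)(-54u^2 + 756u - 2646) + (0)
Last nonzero remainder: -54u^2 + 756u - 2646. Dividing through by -54 gives the monic gcd u^2 - 14u + 49.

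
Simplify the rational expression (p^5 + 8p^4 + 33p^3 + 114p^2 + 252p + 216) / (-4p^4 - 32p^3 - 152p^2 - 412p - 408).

Repeated division with remainder:
  p^5 + 8p^4 + 33p^3 + 114p^2 + 252p + 216 = (-(1/4)p)(-4p^4 - 32p^3 - 152p^2 - 412p - 408) + (-5p^3 + 11p^2 + 150p + 216)
  -4p^4 - 32p^3 - 152p^2 - 412p - 408 = ((4/5)p + 204/25)(-5p^3 + 11p^2 + 150p + 216) + (-(9044/25)p^2 - (9044/5)p - 54264/25)
  -5p^3 + 11p^2 + 150p + 216 = ((125/9044)p - 225/2261)(-(9044/25)p^2 - (9044/5)p - 54264/25) + (0)
Last nonzero remainder: -(9044/25)p^2 - (9044/5)p - 54264/25. Dividing through by -9044/25 gives the monic gcd p^2 + 5p + 6.
Cancel p^2 + 5p + 6 from numerator and denominator to get the reduced form.

(-p^3 - 3p^2 - 12p - 36)/(4p^2 + 12p + 68)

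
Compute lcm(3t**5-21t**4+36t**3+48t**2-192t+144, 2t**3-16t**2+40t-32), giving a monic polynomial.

Repeated division with remainder:
  3t**5-21t**4+36t**3+48t**2-192t+144 = ((3/2)t**2+(3/2)t)(2t**3-16t**2+40t-32) + (36t**2-144t+144)
  2t**3-16t**2+40t-32 = ((1/18)t-2/9)(36t**2-144t+144) + (0)
Last nonzero remainder: 36t**2-144t+144. Dividing through by 36 gives the monic gcd t**2-4t+4.
Then lcm(f, g) = f·g / gcd(f, g); expanding and making the result monic gives the answer.

t**6-11t**5+40t**4-32t**3-128t**2+304t-192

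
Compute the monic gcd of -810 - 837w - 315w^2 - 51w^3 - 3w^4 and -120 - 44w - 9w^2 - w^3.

5 + w

Euclidean algorithm in ℚ[w]:
  -3w^4 - 51w^3 - 315w^2 - 837w - 810 = (3w + 24)(-w^3 - 9w^2 - 44w - 120) + (33w^2 + 579w + 2070)
  -w^3 - 9w^2 - 44w - 120 = (-(1/33)w + 94/363)(33w^2 + 579w + 2070) + (-(15876/121)w - 79380/121)
  33w^2 + 579w + 2070 = (-(1331/5292)w - 2783/882)(-(15876/121)w - 79380/121) + (0)
Last nonzero remainder: -(15876/121)w - 79380/121. Dividing through by -15876/121 gives the monic gcd w + 5.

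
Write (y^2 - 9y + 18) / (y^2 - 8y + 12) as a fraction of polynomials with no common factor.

(y - 3)/(y - 2)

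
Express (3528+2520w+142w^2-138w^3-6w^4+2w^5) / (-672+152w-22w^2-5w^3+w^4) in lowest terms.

Euclidean algorithm in ℚ[w]:
  2w^5-6w^4-138w^3+142w^2+2520w+3528 = (2w+4)(w^4-5w^3-22w^2+152w-672) + (-74w^3-74w^2+3256w+6216)
  w^4-5w^3-22w^2+152w-672 = (-(1/74)w+3/37)(-74w^3-74w^2+3256w+6216) + (28w^2-28w-1176)
  -74w^3-74w^2+3256w+6216 = (-(37/14)w-37/7)(28w^2-28w-1176) + (0)
Last nonzero remainder: 28w^2-28w-1176. Dividing through by 28 gives the monic gcd w^2-w-42.
Cancel w^2-w-42 from numerator and denominator to get the reduced form.

(-84-58w-4w^2+2w^3)/(16-4w+w^2)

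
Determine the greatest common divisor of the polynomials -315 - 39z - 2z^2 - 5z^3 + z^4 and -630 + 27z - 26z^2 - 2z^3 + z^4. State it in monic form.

Repeated division with remainder:
  z^4 - 5z^3 - 2z^2 - 39z - 315 = (z^4 - 2z^3 - 26z^2 + 27z - 630) + (-3z^3 + 24z^2 - 66z + 315)
  z^4 - 2z^3 - 26z^2 + 27z - 630 = (-(1/3)z - 2)(-3z^3 + 24z^2 - 66z + 315) + (0)
Last nonzero remainder: -3z^3 + 24z^2 - 66z + 315. Dividing through by -3 gives the monic gcd z^3 - 8z^2 + 22z - 105.

-105 + 22z - 8z^2 + z^3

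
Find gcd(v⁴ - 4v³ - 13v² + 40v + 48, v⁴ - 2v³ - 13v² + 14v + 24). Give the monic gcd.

Euclidean algorithm in ℚ[v]:
  v⁴ - 4v³ - 13v² + 40v + 48 = (v⁴ - 2v³ - 13v² + 14v + 24) + (-2v³ + 26v + 24)
  v⁴ - 2v³ - 13v² + 14v + 24 = (-(1/2)v + 1)(-2v³ + 26v + 24) + (0)
Last nonzero remainder: -2v³ + 26v + 24. Dividing through by -2 gives the monic gcd v³ - 13v - 12.

v³ - 13v - 12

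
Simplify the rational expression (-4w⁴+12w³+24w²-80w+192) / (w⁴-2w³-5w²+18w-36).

(-4w+16)/(w-3)

Euclidean algorithm in ℚ[w]:
  -4w⁴+12w³+24w²-80w+192 = (-4)(w⁴-2w³-5w²+18w-36) + (4w³+4w²-8w+48)
  w⁴-2w³-5w²+18w-36 = ((1/4)w-3/4)(4w³+4w²-8w+48) + (0)
Last nonzero remainder: 4w³+4w²-8w+48. Dividing through by 4 gives the monic gcd w³+w²-2w+12.
Cancel w³+w²-2w+12 from numerator and denominator to get the reduced form.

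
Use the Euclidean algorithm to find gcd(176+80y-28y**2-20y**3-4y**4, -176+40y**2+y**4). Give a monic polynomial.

-4+y**2

Repeated division with remainder:
  -4y**4-20y**3-28y**2+80y+176 = (-4)(y**4+40y**2-176) + (-20y**3+132y**2+80y-528)
  y**4+40y**2-176 = (-(1/20)y-33/100)(-20y**3+132y**2+80y-528) + ((2189/25)y**2-8756/25)
  -20y**3+132y**2+80y-528 = (-(500/2189)y+300/199)((2189/25)y**2-8756/25) + (0)
Last nonzero remainder: (2189/25)y**2-8756/25. Dividing through by 2189/25 gives the monic gcd y**2-4.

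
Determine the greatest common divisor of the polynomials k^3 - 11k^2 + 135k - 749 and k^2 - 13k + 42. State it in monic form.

k - 7

Euclidean algorithm in ℚ[k]:
  k^3 - 11k^2 + 135k - 749 = (k + 2)(k^2 - 13k + 42) + (119k - 833)
  k^2 - 13k + 42 = ((1/119)k - 6/119)(119k - 833) + (0)
Last nonzero remainder: 119k - 833. Dividing through by 119 gives the monic gcd k - 7.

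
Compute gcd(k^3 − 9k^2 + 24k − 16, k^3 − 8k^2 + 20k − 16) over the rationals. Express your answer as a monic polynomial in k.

k − 4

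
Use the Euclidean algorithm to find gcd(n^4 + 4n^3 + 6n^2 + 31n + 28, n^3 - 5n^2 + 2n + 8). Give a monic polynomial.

Repeated division with remainder:
  n^4 + 4n^3 + 6n^2 + 31n + 28 = (n + 9)(n^3 - 5n^2 + 2n + 8) + (49n^2 + 5n - 44)
  n^3 - 5n^2 + 2n + 8 = ((1/49)n - 250/2401)(49n^2 + 5n - 44) + ((8208/2401)n + 8208/2401)
  49n^2 + 5n - 44 = ((117649/8208)n - 26411/2052)((8208/2401)n + 8208/2401) + (0)
Last nonzero remainder: (8208/2401)n + 8208/2401. Dividing through by 8208/2401 gives the monic gcd n + 1.

n + 1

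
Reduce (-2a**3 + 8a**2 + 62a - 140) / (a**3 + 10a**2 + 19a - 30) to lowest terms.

(-2a**2 + 18a - 28)/(a**2 + 5a - 6)

Apply the Euclidean algorithm:
  -2a**3 + 8a**2 + 62a - 140 = (-2)(a**3 + 10a**2 + 19a - 30) + (28a**2 + 100a - 200)
  a**3 + 10a**2 + 19a - 30 = ((1/28)a + 45/196)(28a**2 + 100a - 200) + ((156/49)a + 780/49)
  28a**2 + 100a - 200 = ((343/39)a - 490/39)((156/49)a + 780/49) + (0)
Last nonzero remainder: (156/49)a + 780/49. Dividing through by 156/49 gives the monic gcd a + 5.
Cancel a + 5 from numerator and denominator to get the reduced form.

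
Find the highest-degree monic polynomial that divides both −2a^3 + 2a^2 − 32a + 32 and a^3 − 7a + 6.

a − 1

Euclidean algorithm in ℚ[a]:
  −2a^3 + 2a^2 − 32a + 32 = (−2)(a^3 − 7a + 6) + (2a^2 − 46a + 44)
  a^3 − 7a + 6 = ((1/2)a + 23/2)(2a^2 − 46a + 44) + (500a − 500)
  2a^2 − 46a + 44 = ((1/250)a − 11/125)(500a − 500) + (0)
Last nonzero remainder: 500a − 500. Dividing through by 500 gives the monic gcd a − 1.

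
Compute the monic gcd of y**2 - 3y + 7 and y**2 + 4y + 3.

Repeated division with remainder:
  y**2 - 3y + 7 = (y**2 + 4y + 3) + (-7y + 4)
  y**2 + 4y + 3 = (-(1/7)y - 32/49)(-7y + 4) + (275/49)
  -7y + 4 = (-(343/275)y + 196/275)(275/49) + (0)
The last nonzero remainder is the constant 275/49, so the polynomials are coprime and gcd = 1.

1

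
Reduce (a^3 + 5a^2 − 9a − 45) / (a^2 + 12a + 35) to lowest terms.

(a^2 − 9)/(a + 7)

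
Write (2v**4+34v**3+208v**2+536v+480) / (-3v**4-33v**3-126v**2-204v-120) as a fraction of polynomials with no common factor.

By polynomial division,
  2v**4+34v**3+208v**2+536v+480 = (-2/3)(-3v**4-33v**3-126v**2-204v-120) + (12v**3+124v**2+400v+400)
  -3v**4-33v**3-126v**2-204v-120 = (-(1/4)v-1/6)(12v**3+124v**2+400v+400) + (-(16/3)v**2-(112/3)v-160/3)
  12v**3+124v**2+400v+400 = (-(9/4)v-15/2)(-(16/3)v**2-(112/3)v-160/3) + (0)
Last nonzero remainder: -(16/3)v**2-(112/3)v-160/3. Dividing through by -16/3 gives the monic gcd v**2+7v+10.
Cancel v**2+7v+10 from numerator and denominator to get the reduced form.

(-2v**2-20v-48)/(3v**2+12v+12)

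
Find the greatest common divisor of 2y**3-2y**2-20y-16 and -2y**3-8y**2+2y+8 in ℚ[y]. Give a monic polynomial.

y+1

Repeated division with remainder:
  2y**3-2y**2-20y-16 = (-1)(-2y**3-8y**2+2y+8) + (-10y**2-18y-8)
  -2y**3-8y**2+2y+8 = ((1/5)y+11/25)(-10y**2-18y-8) + ((288/25)y+288/25)
  -10y**2-18y-8 = (-(125/144)y-25/36)((288/25)y+288/25) + (0)
Last nonzero remainder: (288/25)y+288/25. Dividing through by 288/25 gives the monic gcd y+1.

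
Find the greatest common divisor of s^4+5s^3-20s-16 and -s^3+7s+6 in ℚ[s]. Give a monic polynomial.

Repeated division with remainder:
  s^4+5s^3-20s-16 = (-s-5)(-s^3+7s+6) + (7s^2+21s+14)
  -s^3+7s+6 = (-(1/7)s+3/7)(7s^2+21s+14) + (0)
Last nonzero remainder: 7s^2+21s+14. Dividing through by 7 gives the monic gcd s^2+3s+2.

s^2+3s+2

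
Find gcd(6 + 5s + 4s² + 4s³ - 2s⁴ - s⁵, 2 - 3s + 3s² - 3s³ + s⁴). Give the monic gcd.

Apply the Euclidean algorithm:
  -s⁵ - 2s⁴ + 4s³ + 4s² + 5s + 6 = (-s - 5)(s⁴ - 3s³ + 3s² - 3s + 2) + (-8s³ + 16s² - 8s + 16)
  s⁴ - 3s³ + 3s² - 3s + 2 = (-(1/8)s + 1/8)(-8s³ + 16s² - 8s + 16) + (0)
Last nonzero remainder: -8s³ + 16s² - 8s + 16. Dividing through by -8 gives the monic gcd s³ - 2s² + s - 2.

-2 + s - 2s² + s³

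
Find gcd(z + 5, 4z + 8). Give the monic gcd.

Repeated division with remainder:
  z + 5 = (1/4)(4z + 8) + (3)
  4z + 8 = ((4/3)z + 8/3)(3) + (0)
The last nonzero remainder is the constant 3, so the polynomials are coprime and gcd = 1.

1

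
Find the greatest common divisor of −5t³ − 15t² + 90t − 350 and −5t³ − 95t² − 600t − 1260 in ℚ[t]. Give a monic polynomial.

Repeated division with remainder:
  −5t³ − 15t² + 90t − 350 = (−5t³ − 95t² − 600t − 1260) + (80t² + 690t + 910)
  −5t³ − 95t² − 600t − 1260 = (−(1/16)t − 83/128)(80t² + 690t + 910) + (−(6125/64)t − 42875/64)
  80t² + 690t + 910 = (−(1024/1225)t − 1664/1225)(−(6125/64)t − 42875/64) + (0)
Last nonzero remainder: −(6125/64)t − 42875/64. Dividing through by −6125/64 gives the monic gcd t + 7.

t + 7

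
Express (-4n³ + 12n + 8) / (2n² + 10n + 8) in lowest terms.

(-2n² + 2n + 4)/(n + 4)

Apply the Euclidean algorithm:
  -4n³ + 12n + 8 = (-2n + 10)(2n² + 10n + 8) + (-72n - 72)
  2n² + 10n + 8 = (-(1/36)n - 1/9)(-72n - 72) + (0)
Last nonzero remainder: -72n - 72. Dividing through by -72 gives the monic gcd n + 1.
Cancel n + 1 from numerator and denominator to get the reduced form.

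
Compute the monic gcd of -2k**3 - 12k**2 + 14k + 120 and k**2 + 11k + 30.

k + 5

Euclidean algorithm in ℚ[k]:
  -2k**3 - 12k**2 + 14k + 120 = (-2k + 10)(k**2 + 11k + 30) + (-36k - 180)
  k**2 + 11k + 30 = (-(1/36)k - 1/6)(-36k - 180) + (0)
Last nonzero remainder: -36k - 180. Dividing through by -36 gives the monic gcd k + 5.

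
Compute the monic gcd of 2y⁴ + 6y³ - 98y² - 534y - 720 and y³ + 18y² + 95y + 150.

Euclidean algorithm in ℚ[y]:
  2y⁴ + 6y³ - 98y² - 534y - 720 = (2y - 30)(y³ + 18y² + 95y + 150) + (252y² + 2016y + 3780)
  y³ + 18y² + 95y + 150 = ((1/252)y + 5/126)(252y² + 2016y + 3780) + (0)
Last nonzero remainder: 252y² + 2016y + 3780. Dividing through by 252 gives the monic gcd y² + 8y + 15.

y² + 8y + 15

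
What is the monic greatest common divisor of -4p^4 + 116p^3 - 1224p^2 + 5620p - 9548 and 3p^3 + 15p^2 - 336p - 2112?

Apply the Euclidean algorithm:
  -4p^4 + 116p^3 - 1224p^2 + 5620p - 9548 = (-(4/3)p + 136/3)(3p^3 + 15p^2 - 336p - 2112) + (-2352p^2 + 18036p + 86196)
  3p^3 + 15p^2 - 336p - 2112 = (-(1/784)p - 2483/153664)(-2352p^2 + 18036p + 86196) + ((2511675/38416)p - 27628425/38416)
  -2352p^2 + 18036p + 86196 = (-(30118144/837225)p - 100342592/837225)((2511675/38416)p - 27628425/38416) + (0)
Last nonzero remainder: (2511675/38416)p - 27628425/38416. Dividing through by 2511675/38416 gives the monic gcd p - 11.

p - 11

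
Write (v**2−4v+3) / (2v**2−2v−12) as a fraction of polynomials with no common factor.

Repeated division with remainder:
  v**2−4v+3 = (1/2)(2v**2−2v−12) + (−3v+9)
  2v**2−2v−12 = (−(2/3)v−4/3)(−3v+9) + (0)
Last nonzero remainder: −3v+9. Dividing through by −3 gives the monic gcd v−3.
Cancel v−3 from numerator and denominator to get the reduced form.

(v−1)/(2v+4)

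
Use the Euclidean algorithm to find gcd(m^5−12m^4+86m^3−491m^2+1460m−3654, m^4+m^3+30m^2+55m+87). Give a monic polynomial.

By polynomial division,
  m^5−12m^4+86m^3−491m^2+1460m−3654 = (m−13)(m^4+m^3+30m^2+55m+87) + (69m^3−156m^2+2088m−2523)
  m^4+m^3+30m^2+55m+87 = ((1/69)m+25/529)(69m^3−156m^2+2088m−2523) + ((3762/529)m^2−(3762/529)m+109098/529)
  69m^3−156m^2+2088m−2523 = ((12167/1254)m−15341/1254)((3762/529)m^2−(3762/529)m+109098/529) + (0)
Last nonzero remainder: (3762/529)m^2−(3762/529)m+109098/529. Dividing through by 3762/529 gives the monic gcd m^2−m+29.

m^2−m+29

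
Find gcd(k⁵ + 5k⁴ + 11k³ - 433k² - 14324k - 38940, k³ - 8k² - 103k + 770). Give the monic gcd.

k² - k - 110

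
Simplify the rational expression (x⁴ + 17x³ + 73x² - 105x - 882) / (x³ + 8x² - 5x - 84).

(x² + 13x + 42)/(x + 4)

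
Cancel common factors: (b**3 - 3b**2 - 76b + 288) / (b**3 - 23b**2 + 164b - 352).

Apply the Euclidean algorithm:
  b**3 - 3b**2 - 76b + 288 = (b**3 - 23b**2 + 164b - 352) + (20b**2 - 240b + 640)
  b**3 - 23b**2 + 164b - 352 = ((1/20)b - 11/20)(20b**2 - 240b + 640) + (0)
Last nonzero remainder: 20b**2 - 240b + 640. Dividing through by 20 gives the monic gcd b**2 - 12b + 32.
Cancel b**2 - 12b + 32 from numerator and denominator to get the reduced form.

(b + 9)/(b - 11)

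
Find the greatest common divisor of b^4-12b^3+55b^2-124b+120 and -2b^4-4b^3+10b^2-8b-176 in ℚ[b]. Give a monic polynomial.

b^2-4b+8

Euclidean algorithm in ℚ[b]:
  b^4-12b^3+55b^2-124b+120 = (-1/2)(-2b^4-4b^3+10b^2-8b-176) + (-14b^3+60b^2-128b+32)
  -2b^4-4b^3+10b^2-8b-176 = ((1/7)b+44/49)(-14b^3+60b^2-128b+32) + (-(1254/49)b^2+(5016/49)b-10032/49)
  -14b^3+60b^2-128b+32 = ((343/627)b-98/627)(-(1254/49)b^2+(5016/49)b-10032/49) + (0)
Last nonzero remainder: -(1254/49)b^2+(5016/49)b-10032/49. Dividing through by -1254/49 gives the monic gcd b^2-4b+8.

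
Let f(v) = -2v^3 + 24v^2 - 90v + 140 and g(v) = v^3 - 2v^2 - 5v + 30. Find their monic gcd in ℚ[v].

v^2 - 5v + 10

Euclidean algorithm in ℚ[v]:
  -2v^3 + 24v^2 - 90v + 140 = (-2)(v^3 - 2v^2 - 5v + 30) + (20v^2 - 100v + 200)
  v^3 - 2v^2 - 5v + 30 = ((1/20)v + 3/20)(20v^2 - 100v + 200) + (0)
Last nonzero remainder: 20v^2 - 100v + 200. Dividing through by 20 gives the monic gcd v^2 - 5v + 10.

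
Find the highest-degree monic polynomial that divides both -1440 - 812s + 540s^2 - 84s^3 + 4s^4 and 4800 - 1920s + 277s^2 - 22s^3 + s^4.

Apply the Euclidean algorithm:
  4s^4 - 84s^3 + 540s^2 - 812s - 1440 = (4)(s^4 - 22s^3 + 277s^2 - 1920s + 4800) + (4s^3 - 568s^2 + 6868s - 20640)
  s^4 - 22s^3 + 277s^2 - 1920s + 4800 = ((1/4)s + 30)(4s^3 - 568s^2 + 6868s - 20640) + (15600s^2 - 202800s + 624000)
  4s^3 - 568s^2 + 6868s - 20640 = ((1/3900)s - 43/1300)(15600s^2 - 202800s + 624000) + (0)
Last nonzero remainder: 15600s^2 - 202800s + 624000. Dividing through by 15600 gives the monic gcd s^2 - 13s + 40.

40 - 13s + s^2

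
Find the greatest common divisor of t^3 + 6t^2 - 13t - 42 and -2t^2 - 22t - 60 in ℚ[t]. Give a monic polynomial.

Apply the Euclidean algorithm:
  t^3 + 6t^2 - 13t - 42 = (-(1/2)t + 5/2)(-2t^2 - 22t - 60) + (12t + 108)
  -2t^2 - 22t - 60 = (-(1/6)t - 1/3)(12t + 108) + (-24)
  12t + 108 = (-(1/2)t - 9/2)(-24) + (0)
The last nonzero remainder is the constant -24, so the polynomials are coprime and gcd = 1.

1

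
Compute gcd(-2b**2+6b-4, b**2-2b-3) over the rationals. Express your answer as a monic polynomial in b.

By polynomial division,
  -2b**2+6b-4 = (-2)(b**2-2b-3) + (2b-10)
  b**2-2b-3 = ((1/2)b+3/2)(2b-10) + (12)
  2b-10 = ((1/6)b-5/6)(12) + (0)
The last nonzero remainder is the constant 12, so the polynomials are coprime and gcd = 1.

1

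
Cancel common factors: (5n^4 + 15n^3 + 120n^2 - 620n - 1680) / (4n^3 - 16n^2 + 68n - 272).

(5n^3 + 35n^2 + 260n + 420)/(4n^2 + 68)

By polynomial division,
  5n^4 + 15n^3 + 120n^2 - 620n - 1680 = ((5/4)n + 35/4)(4n^3 - 16n^2 + 68n - 272) + (175n^2 - 875n + 700)
  4n^3 - 16n^2 + 68n - 272 = ((4/175)n + 4/175)(175n^2 - 875n + 700) + (72n - 288)
  175n^2 - 875n + 700 = ((175/72)n - 175/72)(72n - 288) + (0)
Last nonzero remainder: 72n - 288. Dividing through by 72 gives the monic gcd n - 4.
Cancel n - 4 from numerator and denominator to get the reduced form.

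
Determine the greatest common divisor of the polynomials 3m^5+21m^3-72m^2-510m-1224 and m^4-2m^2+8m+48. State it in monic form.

m^2+4m+6

Apply the Euclidean algorithm:
  3m^5+21m^3-72m^2-510m-1224 = (3m)(m^4-2m^2+8m+48) + (27m^3-96m^2-654m-1224)
  m^4-2m^2+8m+48 = ((1/27)m+32/243)(27m^3-96m^2-654m-1224) + ((2824/81)m^2+(11296/81)m+5648/27)
  27m^3-96m^2-654m-1224 = ((2187/2824)m-4131/706)((2824/81)m^2+(11296/81)m+5648/27) + (0)
Last nonzero remainder: (2824/81)m^2+(11296/81)m+5648/27. Dividing through by 2824/81 gives the monic gcd m^2+4m+6.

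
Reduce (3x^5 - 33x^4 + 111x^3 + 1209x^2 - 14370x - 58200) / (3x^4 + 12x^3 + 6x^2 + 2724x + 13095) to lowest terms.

(x^2 - 6x - 40)/(x + 9)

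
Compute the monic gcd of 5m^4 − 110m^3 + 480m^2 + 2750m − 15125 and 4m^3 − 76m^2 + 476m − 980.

Euclidean algorithm in ℚ[m]:
  5m^4 − 110m^3 + 480m^2 + 2750m − 15125 = ((5/4)m − 15/4)(4m^3 − 76m^2 + 476m − 980) + (−400m^2 + 5760m − 18800)
  4m^3 − 76m^2 + 476m − 980 = (−(1/100)m + 23/500)(−400m^2 + 5760m − 18800) + ((576/25)m − 576/5)
  −400m^2 + 5760m − 18800 = (−(625/36)m + 5875/36)((576/25)m − 576/5) + (0)
Last nonzero remainder: (576/25)m − 576/5. Dividing through by 576/25 gives the monic gcd m − 5.

m − 5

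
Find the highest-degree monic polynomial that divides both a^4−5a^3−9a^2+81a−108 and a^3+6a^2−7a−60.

a^2+a−12

Repeated division with remainder:
  a^4−5a^3−9a^2+81a−108 = (a−11)(a^3+6a^2−7a−60) + (64a^2+64a−768)
  a^3+6a^2−7a−60 = ((1/64)a+5/64)(64a^2+64a−768) + (0)
Last nonzero remainder: 64a^2+64a−768. Dividing through by 64 gives the monic gcd a^2+a−12.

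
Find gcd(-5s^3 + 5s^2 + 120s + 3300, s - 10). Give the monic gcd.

s - 10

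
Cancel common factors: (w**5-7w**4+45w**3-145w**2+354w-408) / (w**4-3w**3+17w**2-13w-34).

(w**2-3w+12)/(w+1)

Repeated division with remainder:
  w**5-7w**4+45w**3-145w**2+354w-408 = (w-4)(w**4-3w**3+17w**2-13w-34) + (16w**3-64w**2+336w-544)
  w**4-3w**3+17w**2-13w-34 = ((1/16)w+1/16)(16w**3-64w**2+336w-544) + (0)
Last nonzero remainder: 16w**3-64w**2+336w-544. Dividing through by 16 gives the monic gcd w**3-4w**2+21w-34.
Cancel w**3-4w**2+21w-34 from numerator and denominator to get the reduced form.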